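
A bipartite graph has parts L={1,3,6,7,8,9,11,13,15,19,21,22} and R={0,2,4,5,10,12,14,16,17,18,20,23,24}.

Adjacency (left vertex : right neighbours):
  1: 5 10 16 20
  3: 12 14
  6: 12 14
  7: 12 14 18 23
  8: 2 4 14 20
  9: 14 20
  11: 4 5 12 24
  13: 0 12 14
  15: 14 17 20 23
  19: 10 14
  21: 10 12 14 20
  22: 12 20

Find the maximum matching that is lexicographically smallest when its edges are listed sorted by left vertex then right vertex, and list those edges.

Lex-smallest maximum matching: {(1,5), (3,12), (6,14), (7,18), (8,2), (9,20), (11,4), (13,0), (15,17), (19,10)}

|M| = 10 (so the lex-smallest maximum matching has 10 edges)
process left vertices in ascending order; for each, take the smallest-labelled available neighbour that still permits 10 edges overall, or leave it unmatched if none does
lex-smallest matching: {1-5, 3-12, 6-14, 7-18, 8-2, 9-20, 11-4, 13-0, 15-17, 19-10}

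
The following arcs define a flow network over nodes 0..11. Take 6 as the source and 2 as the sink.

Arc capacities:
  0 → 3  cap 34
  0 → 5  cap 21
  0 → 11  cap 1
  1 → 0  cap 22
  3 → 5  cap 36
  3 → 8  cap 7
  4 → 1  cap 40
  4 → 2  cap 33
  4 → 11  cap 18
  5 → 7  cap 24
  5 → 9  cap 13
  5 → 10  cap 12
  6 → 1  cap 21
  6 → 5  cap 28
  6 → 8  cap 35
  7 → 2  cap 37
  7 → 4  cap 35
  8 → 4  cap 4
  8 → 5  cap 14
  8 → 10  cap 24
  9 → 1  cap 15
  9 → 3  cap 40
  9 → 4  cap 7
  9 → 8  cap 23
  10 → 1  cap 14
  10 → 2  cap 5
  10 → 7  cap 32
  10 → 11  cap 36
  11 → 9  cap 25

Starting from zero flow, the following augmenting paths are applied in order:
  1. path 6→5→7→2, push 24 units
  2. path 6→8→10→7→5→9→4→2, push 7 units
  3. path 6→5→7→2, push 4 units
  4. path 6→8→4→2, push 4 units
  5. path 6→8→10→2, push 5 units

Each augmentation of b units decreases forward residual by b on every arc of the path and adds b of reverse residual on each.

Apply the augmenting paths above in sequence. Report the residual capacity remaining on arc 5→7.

Residual capacity of (5,7): 3

after path 1 (6→5→7→2, push 24): res(5,7)=0
after path 2 (6→8→10→7→5→9→4→2, push 7): res(5,7)=7
after path 3 (6→5→7→2, push 4): res(5,7)=3
after path 4 (6→8→4→2, push 4): res(5,7)=3
after path 5 (6→8→10→2, push 5): res(5,7)=3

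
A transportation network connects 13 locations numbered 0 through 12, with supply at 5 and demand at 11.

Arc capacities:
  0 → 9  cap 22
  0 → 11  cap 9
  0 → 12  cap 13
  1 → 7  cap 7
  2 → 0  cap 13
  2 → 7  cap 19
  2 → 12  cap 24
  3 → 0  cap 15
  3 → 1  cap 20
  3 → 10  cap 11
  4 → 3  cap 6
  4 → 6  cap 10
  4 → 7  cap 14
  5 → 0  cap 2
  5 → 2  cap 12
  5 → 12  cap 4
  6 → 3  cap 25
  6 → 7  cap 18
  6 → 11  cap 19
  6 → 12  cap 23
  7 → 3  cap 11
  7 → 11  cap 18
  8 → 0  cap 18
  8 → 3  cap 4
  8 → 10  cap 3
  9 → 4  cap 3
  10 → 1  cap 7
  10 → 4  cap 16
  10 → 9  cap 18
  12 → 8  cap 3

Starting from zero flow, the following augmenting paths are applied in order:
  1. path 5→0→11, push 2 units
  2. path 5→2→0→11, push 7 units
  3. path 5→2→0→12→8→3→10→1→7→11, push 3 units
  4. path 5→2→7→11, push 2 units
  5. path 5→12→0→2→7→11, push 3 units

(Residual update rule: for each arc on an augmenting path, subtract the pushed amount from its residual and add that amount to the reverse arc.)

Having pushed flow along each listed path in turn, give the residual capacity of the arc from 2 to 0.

Residual capacity of (2,0): 6

after path 1 (5→0→11, push 2): res(2,0)=13
after path 2 (5→2→0→11, push 7): res(2,0)=6
after path 3 (5→2→0→12→8→3→10→1→7→11, push 3): res(2,0)=3
after path 4 (5→2→7→11, push 2): res(2,0)=3
after path 5 (5→12→0→2→7→11, push 3): res(2,0)=6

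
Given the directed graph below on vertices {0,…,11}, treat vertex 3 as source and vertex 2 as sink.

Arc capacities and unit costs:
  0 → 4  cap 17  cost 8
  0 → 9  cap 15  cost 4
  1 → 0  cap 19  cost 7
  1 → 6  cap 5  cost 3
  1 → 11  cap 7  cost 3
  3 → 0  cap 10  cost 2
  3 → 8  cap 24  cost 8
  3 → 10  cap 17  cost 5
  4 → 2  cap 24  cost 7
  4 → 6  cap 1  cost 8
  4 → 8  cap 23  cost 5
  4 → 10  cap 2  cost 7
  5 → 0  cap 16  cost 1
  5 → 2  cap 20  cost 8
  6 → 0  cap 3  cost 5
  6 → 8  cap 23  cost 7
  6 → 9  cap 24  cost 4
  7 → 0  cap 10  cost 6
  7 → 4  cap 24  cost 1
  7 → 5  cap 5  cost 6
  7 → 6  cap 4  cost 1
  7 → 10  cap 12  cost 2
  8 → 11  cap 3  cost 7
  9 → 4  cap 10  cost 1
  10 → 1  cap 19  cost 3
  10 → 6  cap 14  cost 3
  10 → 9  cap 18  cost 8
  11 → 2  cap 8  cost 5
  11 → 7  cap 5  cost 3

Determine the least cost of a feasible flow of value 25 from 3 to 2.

Minimum cost for 25 units: 433

shortest-cost path #1: 3→0→9→4→2 push 10 @ unit cost 14 (adds 140)
shortest-cost path #2: 3→10→1→11→2 push 7 @ unit cost 16 (adds 112)
shortest-cost path #3: 3→8→11→2 push 1 @ unit cost 20 (adds 20)
shortest-cost path #4: 3→10→6→9→0→4→2 push 7 @ unit cost 23 (adds 161)
total cost = 433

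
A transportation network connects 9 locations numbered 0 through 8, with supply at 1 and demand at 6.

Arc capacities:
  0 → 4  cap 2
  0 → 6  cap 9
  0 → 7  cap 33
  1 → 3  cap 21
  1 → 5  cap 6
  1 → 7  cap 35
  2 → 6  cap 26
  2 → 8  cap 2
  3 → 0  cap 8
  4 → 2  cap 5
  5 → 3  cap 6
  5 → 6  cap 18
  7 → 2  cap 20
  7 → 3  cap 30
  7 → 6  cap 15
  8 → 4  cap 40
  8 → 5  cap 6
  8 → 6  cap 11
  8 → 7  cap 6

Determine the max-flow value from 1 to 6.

augment #1: 1→5→6 bottleneck 6, total now 6
augment #2: 1→7→6 bottleneck 15, total now 21
augment #3: 1→3→0→6 bottleneck 8, total now 29
augment #4: 1→7→2→6 bottleneck 20, total now 49

Maximum flow value: 49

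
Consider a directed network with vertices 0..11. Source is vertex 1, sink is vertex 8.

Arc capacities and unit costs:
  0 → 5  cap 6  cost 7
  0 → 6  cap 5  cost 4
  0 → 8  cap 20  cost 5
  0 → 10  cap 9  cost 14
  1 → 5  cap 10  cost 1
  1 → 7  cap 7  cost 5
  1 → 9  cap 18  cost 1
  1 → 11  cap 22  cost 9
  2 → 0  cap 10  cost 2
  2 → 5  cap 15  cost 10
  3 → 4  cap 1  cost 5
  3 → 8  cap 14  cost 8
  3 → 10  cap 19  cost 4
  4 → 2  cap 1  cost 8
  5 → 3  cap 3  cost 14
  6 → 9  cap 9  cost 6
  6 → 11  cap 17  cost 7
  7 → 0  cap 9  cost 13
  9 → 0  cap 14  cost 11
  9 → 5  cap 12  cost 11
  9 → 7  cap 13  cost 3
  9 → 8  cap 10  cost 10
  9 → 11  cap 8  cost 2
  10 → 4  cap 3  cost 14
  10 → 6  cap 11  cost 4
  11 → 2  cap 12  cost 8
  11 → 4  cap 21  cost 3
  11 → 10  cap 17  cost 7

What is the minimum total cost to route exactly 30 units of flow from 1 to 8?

Minimum cost for 30 units: 524

shortest-cost path #1: 1→9→8 push 10 @ unit cost 11 (adds 110)
shortest-cost path #2: 1→9→0→8 push 8 @ unit cost 17 (adds 136)
shortest-cost path #3: 1→7→0→8 push 7 @ unit cost 23 (adds 161)
shortest-cost path #4: 1→5→3→8 push 3 @ unit cost 23 (adds 69)
shortest-cost path #5: 1→11→2→0→8 push 2 @ unit cost 24 (adds 48)
total cost = 524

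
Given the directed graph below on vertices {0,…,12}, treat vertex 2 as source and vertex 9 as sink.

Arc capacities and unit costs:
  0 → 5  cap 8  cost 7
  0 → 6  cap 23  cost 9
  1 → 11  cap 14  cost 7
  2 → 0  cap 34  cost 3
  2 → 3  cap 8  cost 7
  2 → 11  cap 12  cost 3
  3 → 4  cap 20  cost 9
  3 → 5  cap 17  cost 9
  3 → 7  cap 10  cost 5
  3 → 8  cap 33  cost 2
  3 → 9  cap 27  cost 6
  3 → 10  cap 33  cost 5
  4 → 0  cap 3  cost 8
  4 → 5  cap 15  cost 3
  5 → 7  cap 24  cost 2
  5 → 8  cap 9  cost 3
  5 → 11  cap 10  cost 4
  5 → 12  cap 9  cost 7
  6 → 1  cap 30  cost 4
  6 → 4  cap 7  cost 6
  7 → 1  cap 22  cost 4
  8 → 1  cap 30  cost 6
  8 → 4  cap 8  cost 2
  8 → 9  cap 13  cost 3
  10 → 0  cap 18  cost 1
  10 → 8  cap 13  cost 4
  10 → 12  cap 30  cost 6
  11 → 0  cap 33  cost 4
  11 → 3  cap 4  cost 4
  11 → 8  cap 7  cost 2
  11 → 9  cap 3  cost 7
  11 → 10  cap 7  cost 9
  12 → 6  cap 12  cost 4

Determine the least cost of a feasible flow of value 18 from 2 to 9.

shortest-cost path #1: 2→11→8→9 push 7 @ unit cost 8 (adds 56)
shortest-cost path #2: 2→11→9 push 3 @ unit cost 10 (adds 30)
shortest-cost path #3: 2→3→8→9 push 6 @ unit cost 12 (adds 72)
shortest-cost path #4: 2→3→9 push 2 @ unit cost 13 (adds 26)
total cost = 184

Minimum cost for 18 units: 184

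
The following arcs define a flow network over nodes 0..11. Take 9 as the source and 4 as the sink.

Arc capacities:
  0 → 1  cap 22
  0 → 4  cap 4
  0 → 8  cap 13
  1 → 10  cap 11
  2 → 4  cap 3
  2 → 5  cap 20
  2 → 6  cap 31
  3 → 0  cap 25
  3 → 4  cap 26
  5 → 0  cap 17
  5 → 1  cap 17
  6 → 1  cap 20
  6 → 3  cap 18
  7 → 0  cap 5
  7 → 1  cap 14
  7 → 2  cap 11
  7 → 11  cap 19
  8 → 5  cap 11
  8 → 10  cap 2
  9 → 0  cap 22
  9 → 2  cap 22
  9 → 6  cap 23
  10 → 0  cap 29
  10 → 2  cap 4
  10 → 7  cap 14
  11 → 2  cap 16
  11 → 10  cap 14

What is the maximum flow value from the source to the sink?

Maximum flow value: 25

augment #1: 9→0→4 bottleneck 4, total now 4
augment #2: 9→2→4 bottleneck 3, total now 7
augment #3: 9→6→3→4 bottleneck 18, total now 25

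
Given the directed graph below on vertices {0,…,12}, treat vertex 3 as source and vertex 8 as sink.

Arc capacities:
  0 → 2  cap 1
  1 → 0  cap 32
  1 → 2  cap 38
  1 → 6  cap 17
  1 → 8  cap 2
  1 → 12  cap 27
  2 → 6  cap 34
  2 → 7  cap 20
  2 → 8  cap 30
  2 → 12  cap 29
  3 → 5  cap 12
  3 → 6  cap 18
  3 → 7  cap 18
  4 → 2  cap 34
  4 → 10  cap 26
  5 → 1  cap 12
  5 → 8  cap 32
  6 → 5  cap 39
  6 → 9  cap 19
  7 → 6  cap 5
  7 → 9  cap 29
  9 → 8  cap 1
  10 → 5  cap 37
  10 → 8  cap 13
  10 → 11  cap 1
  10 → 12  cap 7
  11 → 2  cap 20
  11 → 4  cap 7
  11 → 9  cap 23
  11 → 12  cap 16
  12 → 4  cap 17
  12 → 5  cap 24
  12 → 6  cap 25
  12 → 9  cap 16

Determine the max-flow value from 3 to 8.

Maximum flow value: 36

augment #1: 3→5→8 bottleneck 12, total now 12
augment #2: 3→6→5→8 bottleneck 18, total now 30
augment #3: 3→7→9→8 bottleneck 1, total now 31
augment #4: 3→7→6→5→8 bottleneck 2, total now 33
augment #5: 3→7→6→5→1→8 bottleneck 2, total now 35
augment #6: 3→7→6→5→1→2→8 bottleneck 1, total now 36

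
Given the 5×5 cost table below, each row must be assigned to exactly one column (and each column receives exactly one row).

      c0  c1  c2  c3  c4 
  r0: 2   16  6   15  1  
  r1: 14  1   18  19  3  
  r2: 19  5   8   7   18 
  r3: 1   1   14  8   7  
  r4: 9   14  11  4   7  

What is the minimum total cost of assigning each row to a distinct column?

Minimum assignment cost: 15

optimal assignment: row0→col4 (cost 1), row1→col1 (cost 1), row2→col2 (cost 8), row3→col0 (cost 1), row4→col3 (cost 4)
total = 1 + 1 + 8 + 1 + 4 = 15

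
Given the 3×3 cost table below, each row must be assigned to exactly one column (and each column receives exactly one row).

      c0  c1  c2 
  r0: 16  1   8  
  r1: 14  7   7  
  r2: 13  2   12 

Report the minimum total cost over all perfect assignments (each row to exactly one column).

optimal assignment: row0→col1 (cost 1), row1→col2 (cost 7), row2→col0 (cost 13)
total = 1 + 7 + 13 = 21

Minimum assignment cost: 21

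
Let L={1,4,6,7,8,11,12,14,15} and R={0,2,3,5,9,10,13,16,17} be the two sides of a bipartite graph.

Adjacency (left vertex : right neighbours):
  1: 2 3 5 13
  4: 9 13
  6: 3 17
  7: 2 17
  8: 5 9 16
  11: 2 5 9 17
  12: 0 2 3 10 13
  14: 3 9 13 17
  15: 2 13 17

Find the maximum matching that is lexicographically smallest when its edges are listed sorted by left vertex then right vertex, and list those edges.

|M| = 8 (so the lex-smallest maximum matching has 8 edges)
process left vertices in ascending order; for each, take the smallest-labelled available neighbour that still permits 8 edges overall, or leave it unmatched if none does
lex-smallest matching: {1-2, 4-9, 6-3, 7-17, 8-16, 11-5, 12-0, 14-13}

Lex-smallest maximum matching: {(1,2), (4,9), (6,3), (7,17), (8,16), (11,5), (12,0), (14,13)}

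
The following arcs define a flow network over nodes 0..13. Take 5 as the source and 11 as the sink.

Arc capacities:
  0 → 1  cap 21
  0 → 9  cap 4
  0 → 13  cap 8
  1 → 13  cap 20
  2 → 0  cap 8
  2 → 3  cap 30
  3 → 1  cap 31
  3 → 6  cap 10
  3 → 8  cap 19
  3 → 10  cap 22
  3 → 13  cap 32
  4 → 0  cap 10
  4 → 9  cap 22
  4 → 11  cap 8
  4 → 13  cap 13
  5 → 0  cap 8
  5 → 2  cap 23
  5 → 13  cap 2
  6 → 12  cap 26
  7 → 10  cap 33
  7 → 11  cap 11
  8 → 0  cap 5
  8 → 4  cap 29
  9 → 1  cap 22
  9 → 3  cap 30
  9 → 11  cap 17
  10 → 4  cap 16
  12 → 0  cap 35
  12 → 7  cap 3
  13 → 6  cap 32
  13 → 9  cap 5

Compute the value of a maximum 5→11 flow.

Maximum flow value: 28

augment #1: 5→0→9→11 bottleneck 4, total now 4
augment #2: 5→13→9→11 bottleneck 2, total now 6
augment #3: 5→0→13→9→11 bottleneck 3, total now 9
augment #4: 5→2→3→8→4→11 bottleneck 8, total now 17
augment #5: 5→0→13→6→12→7→11 bottleneck 1, total now 18
augment #6: 5→2→3→6→12→7→11 bottleneck 2, total now 20
augment #7: 5→2→3→8→4→9→11 bottleneck 8, total now 28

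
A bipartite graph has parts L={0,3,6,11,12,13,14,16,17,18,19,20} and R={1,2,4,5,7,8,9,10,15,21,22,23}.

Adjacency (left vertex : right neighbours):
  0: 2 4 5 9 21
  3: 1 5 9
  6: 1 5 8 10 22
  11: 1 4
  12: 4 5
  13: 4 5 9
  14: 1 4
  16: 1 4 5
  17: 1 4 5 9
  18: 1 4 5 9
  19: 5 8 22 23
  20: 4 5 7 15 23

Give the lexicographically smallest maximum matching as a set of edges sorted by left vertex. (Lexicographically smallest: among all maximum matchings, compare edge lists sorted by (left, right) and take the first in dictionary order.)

|M| = 8 (so the lex-smallest maximum matching has 8 edges)
process left vertices in ascending order; for each, take the smallest-labelled available neighbour that still permits 8 edges overall, or leave it unmatched if none does
lex-smallest matching: {0-2, 3-1, 6-8, 11-4, 12-5, 13-9, 19-22, 20-7}

Lex-smallest maximum matching: {(0,2), (3,1), (6,8), (11,4), (12,5), (13,9), (19,22), (20,7)}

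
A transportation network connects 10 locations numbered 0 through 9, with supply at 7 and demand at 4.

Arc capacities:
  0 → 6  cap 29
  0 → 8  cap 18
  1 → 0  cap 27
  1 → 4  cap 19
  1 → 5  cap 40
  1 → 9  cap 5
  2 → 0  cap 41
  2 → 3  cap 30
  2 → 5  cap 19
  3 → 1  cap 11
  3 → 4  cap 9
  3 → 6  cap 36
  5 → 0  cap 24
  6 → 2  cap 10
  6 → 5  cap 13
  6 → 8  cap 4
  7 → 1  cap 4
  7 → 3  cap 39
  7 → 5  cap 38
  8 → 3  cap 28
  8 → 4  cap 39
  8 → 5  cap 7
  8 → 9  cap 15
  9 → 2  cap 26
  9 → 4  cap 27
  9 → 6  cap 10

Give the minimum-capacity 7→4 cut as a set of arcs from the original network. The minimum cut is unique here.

Min-cut arcs: {(0,8), (3,1), (3,4), (6,8), (7,1)} (total capacity 46)

augment #1: 7→1→4 push 4
augment #2: 7→3→4 push 9
augment #3: 7→3→1→4 push 11
augment #4: 7→3→6→8→4 push 4
augment #5: 7→5→0→8→4 push 18
max flow = 46; residual-reachable set from 7 gives S-side
cut edges (S→T): {(0,8), (3,1), (3,4), (6,8), (7,1)} total cap 46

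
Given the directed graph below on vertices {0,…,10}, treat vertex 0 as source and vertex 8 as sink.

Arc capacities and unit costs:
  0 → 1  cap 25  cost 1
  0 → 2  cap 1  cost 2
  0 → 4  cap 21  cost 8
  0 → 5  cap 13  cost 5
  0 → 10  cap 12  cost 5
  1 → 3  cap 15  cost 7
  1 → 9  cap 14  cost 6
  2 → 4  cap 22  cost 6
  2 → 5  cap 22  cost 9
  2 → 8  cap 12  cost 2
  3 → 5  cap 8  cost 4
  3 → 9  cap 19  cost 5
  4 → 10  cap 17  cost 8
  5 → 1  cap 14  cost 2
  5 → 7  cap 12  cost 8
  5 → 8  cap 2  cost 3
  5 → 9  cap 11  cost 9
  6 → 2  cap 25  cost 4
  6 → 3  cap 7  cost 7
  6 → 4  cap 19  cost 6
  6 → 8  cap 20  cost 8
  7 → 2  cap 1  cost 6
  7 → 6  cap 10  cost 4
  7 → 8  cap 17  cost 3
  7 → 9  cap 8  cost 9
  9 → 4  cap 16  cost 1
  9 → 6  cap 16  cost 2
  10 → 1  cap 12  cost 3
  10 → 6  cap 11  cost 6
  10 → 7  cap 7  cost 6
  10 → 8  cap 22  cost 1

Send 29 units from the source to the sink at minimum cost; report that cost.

shortest-cost path #1: 0→2→8 push 1 @ unit cost 4 (adds 4)
shortest-cost path #2: 0→10→8 push 12 @ unit cost 6 (adds 72)
shortest-cost path #3: 0→5→8 push 2 @ unit cost 8 (adds 16)
shortest-cost path #4: 0→1→9→6→2→8 push 11 @ unit cost 15 (adds 165)
shortest-cost path #5: 0→5→7→8 push 3 @ unit cost 16 (adds 48)
total cost = 305

Minimum cost for 29 units: 305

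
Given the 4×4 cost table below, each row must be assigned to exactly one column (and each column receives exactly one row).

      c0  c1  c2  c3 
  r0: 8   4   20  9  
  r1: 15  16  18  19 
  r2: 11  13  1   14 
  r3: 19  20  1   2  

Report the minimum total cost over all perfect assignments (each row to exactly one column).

Minimum assignment cost: 22

optimal assignment: row0→col1 (cost 4), row1→col0 (cost 15), row2→col2 (cost 1), row3→col3 (cost 2)
total = 4 + 15 + 1 + 2 = 22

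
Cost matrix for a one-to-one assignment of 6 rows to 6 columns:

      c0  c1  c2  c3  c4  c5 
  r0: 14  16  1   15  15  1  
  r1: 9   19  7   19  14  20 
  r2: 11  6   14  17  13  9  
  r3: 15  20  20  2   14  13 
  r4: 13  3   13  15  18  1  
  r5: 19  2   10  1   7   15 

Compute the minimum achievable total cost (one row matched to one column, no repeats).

optimal assignment: row0→col2 (cost 1), row1→col0 (cost 9), row2→col1 (cost 6), row3→col3 (cost 2), row4→col5 (cost 1), row5→col4 (cost 7)
total = 1 + 9 + 6 + 2 + 1 + 7 = 26

Minimum assignment cost: 26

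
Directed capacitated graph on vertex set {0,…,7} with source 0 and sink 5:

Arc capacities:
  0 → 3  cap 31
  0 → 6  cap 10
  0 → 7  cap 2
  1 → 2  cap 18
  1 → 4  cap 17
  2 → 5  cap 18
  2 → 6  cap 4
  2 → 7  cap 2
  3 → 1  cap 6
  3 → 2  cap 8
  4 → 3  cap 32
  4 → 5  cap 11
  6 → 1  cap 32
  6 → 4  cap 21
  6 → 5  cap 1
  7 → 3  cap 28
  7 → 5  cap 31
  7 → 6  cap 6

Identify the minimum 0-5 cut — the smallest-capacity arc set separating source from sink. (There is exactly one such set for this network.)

Min-cut arcs: {(0,6), (0,7), (3,1), (3,2)} (total capacity 26)

augment #1: 0→6→5 push 1
augment #2: 0→7→5 push 2
augment #3: 0→3→2→5 push 8
augment #4: 0→6→4→5 push 9
augment #5: 0→3→1→2→5 push 6
max flow = 26; residual-reachable set from 0 gives S-side
cut edges (S→T): {(0,6), (0,7), (3,1), (3,2)} total cap 26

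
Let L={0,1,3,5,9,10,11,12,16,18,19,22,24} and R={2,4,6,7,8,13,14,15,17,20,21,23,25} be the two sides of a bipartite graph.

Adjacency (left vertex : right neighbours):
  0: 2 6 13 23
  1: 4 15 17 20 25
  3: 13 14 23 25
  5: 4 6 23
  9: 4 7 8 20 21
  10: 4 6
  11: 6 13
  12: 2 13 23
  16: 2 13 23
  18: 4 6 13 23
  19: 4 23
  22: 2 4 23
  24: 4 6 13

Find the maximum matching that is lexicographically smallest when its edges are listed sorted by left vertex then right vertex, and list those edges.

|M| = 8 (so the lex-smallest maximum matching has 8 edges)
process left vertices in ascending order; for each, take the smallest-labelled available neighbour that still permits 8 edges overall, or leave it unmatched if none does
lex-smallest matching: {0-2, 1-15, 3-14, 5-4, 9-7, 10-6, 11-13, 12-23}

Lex-smallest maximum matching: {(0,2), (1,15), (3,14), (5,4), (9,7), (10,6), (11,13), (12,23)}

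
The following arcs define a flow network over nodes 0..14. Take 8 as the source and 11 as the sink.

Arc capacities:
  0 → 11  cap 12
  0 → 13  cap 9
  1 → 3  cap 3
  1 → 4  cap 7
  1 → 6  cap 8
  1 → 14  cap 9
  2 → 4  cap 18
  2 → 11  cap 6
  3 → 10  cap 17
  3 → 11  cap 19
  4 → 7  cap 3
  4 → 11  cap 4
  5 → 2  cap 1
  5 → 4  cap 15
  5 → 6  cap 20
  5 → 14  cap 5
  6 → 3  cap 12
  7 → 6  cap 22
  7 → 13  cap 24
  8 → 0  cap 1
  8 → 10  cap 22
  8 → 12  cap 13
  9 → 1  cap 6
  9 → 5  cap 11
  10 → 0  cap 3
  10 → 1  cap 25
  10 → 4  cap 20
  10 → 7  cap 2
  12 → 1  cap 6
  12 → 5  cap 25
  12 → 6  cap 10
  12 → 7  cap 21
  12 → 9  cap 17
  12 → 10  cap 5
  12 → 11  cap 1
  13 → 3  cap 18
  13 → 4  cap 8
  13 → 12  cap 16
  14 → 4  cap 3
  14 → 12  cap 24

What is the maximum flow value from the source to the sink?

augment #1: 8→0→11 bottleneck 1, total now 1
augment #2: 8→12→11 bottleneck 1, total now 2
augment #3: 8→10→0→11 bottleneck 3, total now 5
augment #4: 8→10→4→11 bottleneck 4, total now 9
augment #5: 8→10→1→3→11 bottleneck 3, total now 12
augment #6: 8→12→5→2→11 bottleneck 1, total now 13
augment #7: 8→12→6→3→11 bottleneck 10, total now 23
augment #8: 8→10→1→6→3→11 bottleneck 2, total now 25
augment #9: 8→10→7→13→3→11 bottleneck 2, total now 27
augment #10: 8→12→7→13→3→11 bottleneck 1, total now 28
augment #11: 8→10→4→7→13→3→11 bottleneck 1, total now 29

Maximum flow value: 29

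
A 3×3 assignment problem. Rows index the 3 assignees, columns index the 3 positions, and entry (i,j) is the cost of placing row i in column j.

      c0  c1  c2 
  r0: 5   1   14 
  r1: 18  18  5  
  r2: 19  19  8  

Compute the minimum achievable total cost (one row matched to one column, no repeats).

optimal assignment: row0→col1 (cost 1), row1→col2 (cost 5), row2→col0 (cost 19)
total = 1 + 5 + 19 = 25

Minimum assignment cost: 25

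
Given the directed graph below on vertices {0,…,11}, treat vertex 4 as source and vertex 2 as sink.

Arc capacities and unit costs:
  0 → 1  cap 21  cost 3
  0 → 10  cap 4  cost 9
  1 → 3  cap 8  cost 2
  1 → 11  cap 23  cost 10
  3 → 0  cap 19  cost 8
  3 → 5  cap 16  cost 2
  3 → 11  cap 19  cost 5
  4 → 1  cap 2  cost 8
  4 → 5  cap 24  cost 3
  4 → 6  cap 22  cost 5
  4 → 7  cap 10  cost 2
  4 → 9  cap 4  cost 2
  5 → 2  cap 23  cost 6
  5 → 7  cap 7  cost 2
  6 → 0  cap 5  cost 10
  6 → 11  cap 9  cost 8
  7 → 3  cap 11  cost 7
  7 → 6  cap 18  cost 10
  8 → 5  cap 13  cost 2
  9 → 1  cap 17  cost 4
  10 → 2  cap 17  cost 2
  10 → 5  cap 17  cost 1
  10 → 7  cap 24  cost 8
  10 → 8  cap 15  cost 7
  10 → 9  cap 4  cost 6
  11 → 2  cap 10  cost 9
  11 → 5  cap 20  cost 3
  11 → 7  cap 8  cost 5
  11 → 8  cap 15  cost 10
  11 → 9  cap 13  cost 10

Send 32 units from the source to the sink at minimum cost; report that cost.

shortest-cost path #1: 4→5→2 push 23 @ unit cost 9 (adds 207)
shortest-cost path #2: 4→6→11→2 push 9 @ unit cost 22 (adds 198)
total cost = 405

Minimum cost for 32 units: 405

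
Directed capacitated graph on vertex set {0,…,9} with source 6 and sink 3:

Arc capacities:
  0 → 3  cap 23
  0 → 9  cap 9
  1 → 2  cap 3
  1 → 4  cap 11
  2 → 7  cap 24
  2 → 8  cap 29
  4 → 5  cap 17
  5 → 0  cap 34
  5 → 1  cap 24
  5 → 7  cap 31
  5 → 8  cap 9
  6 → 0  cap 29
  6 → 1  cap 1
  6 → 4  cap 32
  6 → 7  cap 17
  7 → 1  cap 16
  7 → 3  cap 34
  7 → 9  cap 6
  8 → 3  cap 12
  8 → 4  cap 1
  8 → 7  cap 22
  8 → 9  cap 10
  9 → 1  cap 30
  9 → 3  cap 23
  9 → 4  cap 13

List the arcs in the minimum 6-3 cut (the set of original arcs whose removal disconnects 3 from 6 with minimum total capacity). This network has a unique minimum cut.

Min-cut arcs: {(4,5), (6,0), (6,1), (6,7)} (total capacity 64)

augment #1: 6→0→3 push 23
augment #2: 6→7→3 push 17
augment #3: 6→0→9→3 push 6
augment #4: 6→1→2→7→3 push 1
augment #5: 6→4→5→7→3 push 16
augment #6: 6→4→5→8→3 push 1
max flow = 64; residual-reachable set from 6 gives S-side
cut edges (S→T): {(4,5), (6,0), (6,1), (6,7)} total cap 64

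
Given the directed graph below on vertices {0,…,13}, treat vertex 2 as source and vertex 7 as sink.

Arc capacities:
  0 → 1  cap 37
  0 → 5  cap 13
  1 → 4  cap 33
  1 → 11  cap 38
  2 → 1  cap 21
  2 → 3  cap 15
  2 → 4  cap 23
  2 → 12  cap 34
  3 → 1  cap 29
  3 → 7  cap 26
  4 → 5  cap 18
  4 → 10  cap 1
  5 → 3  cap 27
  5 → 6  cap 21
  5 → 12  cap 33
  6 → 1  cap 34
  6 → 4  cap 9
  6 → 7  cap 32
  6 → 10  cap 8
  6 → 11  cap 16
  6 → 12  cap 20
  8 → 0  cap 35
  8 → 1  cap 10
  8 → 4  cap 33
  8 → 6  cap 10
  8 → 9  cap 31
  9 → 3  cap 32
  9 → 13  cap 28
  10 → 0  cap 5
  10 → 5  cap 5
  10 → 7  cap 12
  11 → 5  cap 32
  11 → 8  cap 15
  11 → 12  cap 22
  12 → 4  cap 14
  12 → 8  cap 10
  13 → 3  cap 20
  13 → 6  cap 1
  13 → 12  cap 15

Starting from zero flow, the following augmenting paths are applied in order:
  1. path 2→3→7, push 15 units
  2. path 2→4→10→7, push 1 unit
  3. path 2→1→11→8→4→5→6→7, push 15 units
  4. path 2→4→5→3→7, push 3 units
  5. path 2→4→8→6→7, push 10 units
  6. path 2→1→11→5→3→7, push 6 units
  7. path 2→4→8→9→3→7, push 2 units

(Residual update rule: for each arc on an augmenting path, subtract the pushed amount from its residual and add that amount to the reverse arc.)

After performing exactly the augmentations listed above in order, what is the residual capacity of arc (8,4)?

Residual capacity of (8,4): 30

after path 1 (2→3→7, push 15): res(8,4)=33
after path 2 (2→4→10→7, push 1): res(8,4)=33
after path 3 (2→1→11→8→4→5→6→7, push 15): res(8,4)=18
after path 4 (2→4→5→3→7, push 3): res(8,4)=18
after path 5 (2→4→8→6→7, push 10): res(8,4)=28
after path 6 (2→1→11→5→3→7, push 6): res(8,4)=28
after path 7 (2→4→8→9→3→7, push 2): res(8,4)=30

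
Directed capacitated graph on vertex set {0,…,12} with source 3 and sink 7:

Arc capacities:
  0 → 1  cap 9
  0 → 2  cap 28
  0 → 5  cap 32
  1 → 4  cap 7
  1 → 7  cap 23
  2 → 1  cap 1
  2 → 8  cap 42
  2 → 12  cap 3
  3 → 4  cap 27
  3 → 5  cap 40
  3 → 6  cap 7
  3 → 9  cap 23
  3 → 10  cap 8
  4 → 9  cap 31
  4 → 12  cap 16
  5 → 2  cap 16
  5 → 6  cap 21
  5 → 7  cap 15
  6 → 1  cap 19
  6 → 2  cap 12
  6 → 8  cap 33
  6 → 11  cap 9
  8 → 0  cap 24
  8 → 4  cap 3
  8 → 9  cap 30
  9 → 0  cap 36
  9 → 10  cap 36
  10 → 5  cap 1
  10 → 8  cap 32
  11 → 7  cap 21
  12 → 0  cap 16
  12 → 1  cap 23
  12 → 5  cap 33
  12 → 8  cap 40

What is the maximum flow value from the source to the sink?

Maximum flow value: 47

augment #1: 3→5→7 bottleneck 15, total now 15
augment #2: 3→6→1→7 bottleneck 7, total now 22
augment #3: 3→4→12→1→7 bottleneck 16, total now 38
augment #4: 3→5→6→11→7 bottleneck 9, total now 47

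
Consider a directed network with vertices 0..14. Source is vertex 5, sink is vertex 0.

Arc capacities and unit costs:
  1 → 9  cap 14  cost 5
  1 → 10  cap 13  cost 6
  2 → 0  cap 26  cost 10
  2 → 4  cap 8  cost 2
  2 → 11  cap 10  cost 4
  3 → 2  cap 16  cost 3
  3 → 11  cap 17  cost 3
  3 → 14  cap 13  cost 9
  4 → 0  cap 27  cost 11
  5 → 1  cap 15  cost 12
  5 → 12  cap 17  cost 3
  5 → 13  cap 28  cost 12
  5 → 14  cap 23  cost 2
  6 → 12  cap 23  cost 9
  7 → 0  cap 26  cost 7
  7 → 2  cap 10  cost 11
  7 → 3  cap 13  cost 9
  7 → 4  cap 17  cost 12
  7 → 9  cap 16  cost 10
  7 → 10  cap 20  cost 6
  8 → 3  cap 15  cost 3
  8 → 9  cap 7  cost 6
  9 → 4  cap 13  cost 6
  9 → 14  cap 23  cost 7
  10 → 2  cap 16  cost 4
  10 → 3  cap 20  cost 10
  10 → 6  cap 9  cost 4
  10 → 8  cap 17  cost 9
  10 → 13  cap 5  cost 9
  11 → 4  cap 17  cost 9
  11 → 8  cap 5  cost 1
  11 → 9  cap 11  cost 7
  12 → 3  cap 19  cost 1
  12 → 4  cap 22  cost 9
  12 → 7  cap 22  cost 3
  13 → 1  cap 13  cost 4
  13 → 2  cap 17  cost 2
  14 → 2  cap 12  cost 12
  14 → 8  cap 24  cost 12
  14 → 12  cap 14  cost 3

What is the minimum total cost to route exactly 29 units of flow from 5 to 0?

shortest-cost path #1: 5→12→7→0 push 17 @ unit cost 13 (adds 221)
shortest-cost path #2: 5→14→12→7→0 push 5 @ unit cost 15 (adds 75)
shortest-cost path #3: 5→14→12→3→2→0 push 7 @ unit cost 19 (adds 133)
total cost = 429

Minimum cost for 29 units: 429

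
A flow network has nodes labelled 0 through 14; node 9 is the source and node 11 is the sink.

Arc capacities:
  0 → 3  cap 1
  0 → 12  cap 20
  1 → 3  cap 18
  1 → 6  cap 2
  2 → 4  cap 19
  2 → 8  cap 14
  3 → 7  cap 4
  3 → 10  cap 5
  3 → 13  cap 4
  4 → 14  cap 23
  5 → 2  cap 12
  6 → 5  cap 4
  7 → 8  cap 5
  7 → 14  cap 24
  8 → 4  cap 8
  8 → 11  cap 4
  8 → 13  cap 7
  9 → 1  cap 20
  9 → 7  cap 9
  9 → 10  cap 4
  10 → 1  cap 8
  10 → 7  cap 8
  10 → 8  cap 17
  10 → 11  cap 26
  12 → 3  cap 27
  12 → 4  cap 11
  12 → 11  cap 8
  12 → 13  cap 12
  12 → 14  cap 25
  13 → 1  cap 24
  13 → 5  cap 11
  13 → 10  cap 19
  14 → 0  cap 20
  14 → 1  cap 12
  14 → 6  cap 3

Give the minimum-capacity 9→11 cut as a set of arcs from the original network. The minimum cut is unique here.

Min-cut arcs: {(1,6), (3,7), (3,10), (3,13), (9,7), (9,10)} (total capacity 28)

augment #1: 9→10→11 push 4
augment #2: 9→7→8→11 push 4
augment #3: 9→1→3→10→11 push 5
augment #4: 9→1→3→13→10→11 push 4
augment #5: 9→7→8→13→10→11 push 1
augment #6: 9→7→14→0→12→11 push 4
augment #7: 9→1→3→7→14→0→12→11 push 4
augment #8: 9→1→6→5→2→8→13→10→11 push 2
max flow = 28; residual-reachable set from 9 gives S-side
cut edges (S→T): {(1,6), (3,7), (3,10), (3,13), (9,7), (9,10)} total cap 28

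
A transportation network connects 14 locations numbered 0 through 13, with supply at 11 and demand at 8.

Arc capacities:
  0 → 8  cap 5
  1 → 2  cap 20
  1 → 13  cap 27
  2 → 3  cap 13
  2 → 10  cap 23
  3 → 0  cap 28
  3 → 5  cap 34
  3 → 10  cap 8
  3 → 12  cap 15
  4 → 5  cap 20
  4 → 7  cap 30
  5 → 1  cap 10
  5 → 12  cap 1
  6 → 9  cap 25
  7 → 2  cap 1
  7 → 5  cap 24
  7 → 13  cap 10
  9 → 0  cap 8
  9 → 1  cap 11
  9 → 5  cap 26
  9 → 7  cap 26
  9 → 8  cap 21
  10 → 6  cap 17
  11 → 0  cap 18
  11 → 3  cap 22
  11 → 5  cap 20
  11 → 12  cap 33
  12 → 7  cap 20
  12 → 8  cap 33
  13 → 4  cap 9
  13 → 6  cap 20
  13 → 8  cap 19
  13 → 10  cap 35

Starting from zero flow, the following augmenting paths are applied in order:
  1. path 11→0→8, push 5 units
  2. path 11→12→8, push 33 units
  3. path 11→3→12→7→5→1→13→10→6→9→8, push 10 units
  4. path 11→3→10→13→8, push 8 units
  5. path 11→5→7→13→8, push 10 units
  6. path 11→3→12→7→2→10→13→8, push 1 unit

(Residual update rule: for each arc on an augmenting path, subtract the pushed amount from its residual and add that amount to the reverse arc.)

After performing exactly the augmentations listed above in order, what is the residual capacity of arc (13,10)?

after path 1 (11→0→8, push 5): res(13,10)=35
after path 2 (11→12→8, push 33): res(13,10)=35
after path 3 (11→3→12→7→5→1→13→10→6→9→8, push 10): res(13,10)=25
after path 4 (11→3→10→13→8, push 8): res(13,10)=33
after path 5 (11→5→7→13→8, push 10): res(13,10)=33
after path 6 (11→3→12→7→2→10→13→8, push 1): res(13,10)=34

Residual capacity of (13,10): 34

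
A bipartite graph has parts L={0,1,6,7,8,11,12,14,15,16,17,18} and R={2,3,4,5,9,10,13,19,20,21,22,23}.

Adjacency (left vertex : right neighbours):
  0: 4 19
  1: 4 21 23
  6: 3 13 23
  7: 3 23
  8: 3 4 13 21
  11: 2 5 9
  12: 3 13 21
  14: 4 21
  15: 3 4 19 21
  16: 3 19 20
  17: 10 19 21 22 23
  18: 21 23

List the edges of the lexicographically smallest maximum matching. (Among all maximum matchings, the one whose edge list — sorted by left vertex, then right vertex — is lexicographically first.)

Lex-smallest maximum matching: {(0,4), (1,21), (6,3), (7,23), (8,13), (11,2), (15,19), (16,20), (17,10)}

|M| = 9 (so the lex-smallest maximum matching has 9 edges)
process left vertices in ascending order; for each, take the smallest-labelled available neighbour that still permits 9 edges overall, or leave it unmatched if none does
lex-smallest matching: {0-4, 1-21, 6-3, 7-23, 8-13, 11-2, 15-19, 16-20, 17-10}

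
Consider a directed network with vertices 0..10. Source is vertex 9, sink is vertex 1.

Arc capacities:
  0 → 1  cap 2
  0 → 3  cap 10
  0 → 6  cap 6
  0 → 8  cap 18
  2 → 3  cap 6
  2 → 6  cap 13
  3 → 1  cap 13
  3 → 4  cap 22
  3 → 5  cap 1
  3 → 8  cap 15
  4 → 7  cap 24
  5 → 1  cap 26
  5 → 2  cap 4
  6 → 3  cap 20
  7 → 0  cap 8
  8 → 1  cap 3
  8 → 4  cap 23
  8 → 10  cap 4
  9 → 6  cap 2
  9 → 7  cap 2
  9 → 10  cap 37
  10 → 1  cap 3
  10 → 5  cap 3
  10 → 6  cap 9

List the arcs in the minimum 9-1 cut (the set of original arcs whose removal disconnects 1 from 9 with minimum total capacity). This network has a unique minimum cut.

augment #1: 9→10→1 push 3
augment #2: 9→6→3→1 push 2
augment #3: 9→7→0→1 push 2
augment #4: 9→10→5→1 push 3
augment #5: 9→10→6→3→1 push 9
max flow = 19; residual-reachable set from 9 gives S-side
cut edges (S→T): {(9,6), (9,7), (10,1), (10,5), (10,6)} total cap 19

Min-cut arcs: {(9,6), (9,7), (10,1), (10,5), (10,6)} (total capacity 19)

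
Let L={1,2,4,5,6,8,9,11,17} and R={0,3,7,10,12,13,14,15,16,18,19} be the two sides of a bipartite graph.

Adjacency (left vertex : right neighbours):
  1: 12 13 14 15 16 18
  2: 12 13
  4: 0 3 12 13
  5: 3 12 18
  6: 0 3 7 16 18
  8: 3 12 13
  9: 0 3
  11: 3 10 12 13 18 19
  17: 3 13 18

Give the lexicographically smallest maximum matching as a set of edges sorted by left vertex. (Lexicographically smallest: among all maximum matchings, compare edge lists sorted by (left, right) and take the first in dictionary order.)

Lex-smallest maximum matching: {(1,14), (2,12), (4,0), (5,3), (6,7), (8,13), (11,10), (17,18)}

|M| = 8 (so the lex-smallest maximum matching has 8 edges)
process left vertices in ascending order; for each, take the smallest-labelled available neighbour that still permits 8 edges overall, or leave it unmatched if none does
lex-smallest matching: {1-14, 2-12, 4-0, 5-3, 6-7, 8-13, 11-10, 17-18}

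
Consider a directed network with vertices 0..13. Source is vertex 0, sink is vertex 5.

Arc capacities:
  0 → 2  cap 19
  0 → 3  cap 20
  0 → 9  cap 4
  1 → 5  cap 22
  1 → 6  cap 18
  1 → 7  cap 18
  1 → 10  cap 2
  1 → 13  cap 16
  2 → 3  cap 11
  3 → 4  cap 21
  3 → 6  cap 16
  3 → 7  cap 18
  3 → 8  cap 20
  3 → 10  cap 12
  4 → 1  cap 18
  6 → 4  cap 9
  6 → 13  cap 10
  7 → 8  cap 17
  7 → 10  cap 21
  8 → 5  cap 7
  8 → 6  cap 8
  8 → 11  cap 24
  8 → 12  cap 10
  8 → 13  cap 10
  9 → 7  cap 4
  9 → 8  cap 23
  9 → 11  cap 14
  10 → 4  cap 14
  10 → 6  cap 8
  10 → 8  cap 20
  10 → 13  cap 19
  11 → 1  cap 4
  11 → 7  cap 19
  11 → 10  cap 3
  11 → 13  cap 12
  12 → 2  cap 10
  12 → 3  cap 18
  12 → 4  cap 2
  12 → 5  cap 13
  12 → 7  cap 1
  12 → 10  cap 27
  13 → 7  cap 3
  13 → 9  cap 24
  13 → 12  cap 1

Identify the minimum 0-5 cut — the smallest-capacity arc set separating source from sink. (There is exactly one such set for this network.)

augment #1: 0→3→8→5 push 7
augment #2: 0→3→4→1→5 push 13
augment #3: 0→9→8→12→5 push 4
augment #4: 0→2→3→4→1→5 push 5
augment #5: 0→2→3→8→12→5 push 6
max flow = 35; residual-reachable set from 0 gives S-side
cut edges (S→T): {(0,3), (0,9), (2,3)} total cap 35

Min-cut arcs: {(0,3), (0,9), (2,3)} (total capacity 35)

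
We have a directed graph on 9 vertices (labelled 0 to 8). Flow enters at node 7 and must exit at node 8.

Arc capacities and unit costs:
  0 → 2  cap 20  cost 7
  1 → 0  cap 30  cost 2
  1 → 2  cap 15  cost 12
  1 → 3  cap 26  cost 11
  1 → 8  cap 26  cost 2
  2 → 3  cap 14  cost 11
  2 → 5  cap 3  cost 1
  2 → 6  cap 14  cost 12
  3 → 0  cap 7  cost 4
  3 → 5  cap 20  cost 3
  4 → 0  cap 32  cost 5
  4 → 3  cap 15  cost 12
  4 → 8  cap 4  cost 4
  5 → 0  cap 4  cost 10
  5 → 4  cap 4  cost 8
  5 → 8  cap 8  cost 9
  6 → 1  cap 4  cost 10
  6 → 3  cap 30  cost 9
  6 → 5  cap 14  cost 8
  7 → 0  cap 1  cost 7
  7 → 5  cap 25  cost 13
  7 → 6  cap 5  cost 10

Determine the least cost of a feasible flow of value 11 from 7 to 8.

shortest-cost path #1: 7→5→8 push 8 @ unit cost 22 (adds 176)
shortest-cost path #2: 7→6→1→8 push 3 @ unit cost 22 (adds 66)
total cost = 242

Minimum cost for 11 units: 242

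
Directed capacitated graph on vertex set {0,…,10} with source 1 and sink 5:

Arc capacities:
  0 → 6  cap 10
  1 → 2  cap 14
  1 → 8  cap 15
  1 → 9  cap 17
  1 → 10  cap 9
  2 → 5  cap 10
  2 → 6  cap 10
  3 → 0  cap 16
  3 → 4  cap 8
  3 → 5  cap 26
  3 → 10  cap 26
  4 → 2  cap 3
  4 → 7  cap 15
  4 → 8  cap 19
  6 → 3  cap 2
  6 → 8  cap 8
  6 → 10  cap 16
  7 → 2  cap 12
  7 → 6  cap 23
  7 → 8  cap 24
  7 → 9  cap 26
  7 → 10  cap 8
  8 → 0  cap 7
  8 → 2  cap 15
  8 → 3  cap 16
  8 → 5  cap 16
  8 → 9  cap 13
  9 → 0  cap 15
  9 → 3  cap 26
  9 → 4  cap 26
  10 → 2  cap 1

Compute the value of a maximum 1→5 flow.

Maximum flow value: 47

augment #1: 1→2→5 bottleneck 10, total now 10
augment #2: 1→8→5 bottleneck 15, total now 25
augment #3: 1→9→3→5 bottleneck 17, total now 42
augment #4: 1→2→6→3→5 bottleneck 2, total now 44
augment #5: 1→2→6→8→5 bottleneck 1, total now 45
augment #6: 1→2→6→8→3→5 bottleneck 1, total now 46
augment #7: 1→10→2→6→8→3→5 bottleneck 1, total now 47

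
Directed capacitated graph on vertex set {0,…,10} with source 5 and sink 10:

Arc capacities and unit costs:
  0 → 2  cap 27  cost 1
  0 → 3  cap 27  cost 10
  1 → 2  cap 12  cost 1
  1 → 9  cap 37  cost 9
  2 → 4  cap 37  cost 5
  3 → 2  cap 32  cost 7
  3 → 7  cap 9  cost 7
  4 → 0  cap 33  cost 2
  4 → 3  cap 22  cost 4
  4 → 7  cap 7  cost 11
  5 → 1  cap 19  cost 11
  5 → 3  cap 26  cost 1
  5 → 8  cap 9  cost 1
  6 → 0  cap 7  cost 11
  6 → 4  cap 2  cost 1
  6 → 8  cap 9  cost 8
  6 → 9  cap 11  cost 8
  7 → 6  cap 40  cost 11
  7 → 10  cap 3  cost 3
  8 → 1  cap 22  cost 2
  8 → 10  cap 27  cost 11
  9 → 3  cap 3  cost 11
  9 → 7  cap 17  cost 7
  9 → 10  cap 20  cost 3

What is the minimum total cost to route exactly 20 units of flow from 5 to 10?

shortest-cost path #1: 5→3→7→10 push 3 @ unit cost 11 (adds 33)
shortest-cost path #2: 5→8→10 push 9 @ unit cost 12 (adds 108)
shortest-cost path #3: 5→1→9→10 push 8 @ unit cost 23 (adds 184)
total cost = 325

Minimum cost for 20 units: 325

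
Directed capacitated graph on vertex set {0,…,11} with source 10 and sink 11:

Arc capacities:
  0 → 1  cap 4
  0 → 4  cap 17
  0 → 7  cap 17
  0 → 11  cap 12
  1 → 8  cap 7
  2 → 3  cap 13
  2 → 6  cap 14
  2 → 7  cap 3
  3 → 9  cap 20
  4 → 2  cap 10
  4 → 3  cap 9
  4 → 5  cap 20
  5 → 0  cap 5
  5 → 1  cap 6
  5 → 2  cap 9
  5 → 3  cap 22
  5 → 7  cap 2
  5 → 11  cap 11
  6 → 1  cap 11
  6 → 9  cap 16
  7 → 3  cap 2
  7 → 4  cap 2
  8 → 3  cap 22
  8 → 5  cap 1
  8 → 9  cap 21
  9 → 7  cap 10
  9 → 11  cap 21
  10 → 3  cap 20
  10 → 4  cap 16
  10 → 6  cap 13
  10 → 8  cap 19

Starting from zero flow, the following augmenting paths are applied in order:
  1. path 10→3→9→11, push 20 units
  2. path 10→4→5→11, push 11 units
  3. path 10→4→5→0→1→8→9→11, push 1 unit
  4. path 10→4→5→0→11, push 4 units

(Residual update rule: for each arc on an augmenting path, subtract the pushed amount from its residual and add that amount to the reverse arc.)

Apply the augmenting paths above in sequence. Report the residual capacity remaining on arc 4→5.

Residual capacity of (4,5): 4

after path 1 (10→3→9→11, push 20): res(4,5)=20
after path 2 (10→4→5→11, push 11): res(4,5)=9
after path 3 (10→4→5→0→1→8→9→11, push 1): res(4,5)=8
after path 4 (10→4→5→0→11, push 4): res(4,5)=4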